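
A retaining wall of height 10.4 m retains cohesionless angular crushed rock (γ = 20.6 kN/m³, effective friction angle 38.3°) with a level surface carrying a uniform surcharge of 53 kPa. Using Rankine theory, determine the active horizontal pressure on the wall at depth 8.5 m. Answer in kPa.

K_a = (1 − sin φ)/(1 + sin φ) = 0.2347.
σ_v = γz + q = 20.6 × 8.5 + 53 = 228.1 kPa.
σ_h = K_a σ_v = 0.2347 × 228.1 = 53.54 kPa.

53.5 kPa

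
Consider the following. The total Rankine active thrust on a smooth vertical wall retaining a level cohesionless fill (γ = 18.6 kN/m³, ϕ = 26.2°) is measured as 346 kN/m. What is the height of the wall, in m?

K_a = 0.3874. P_a = ½ K_a γ H² ⇒ H = √(2P_a/(K_a γ)).
H = √(2×346/(0.3874×18.6)) = 9.799 m.

9.80 m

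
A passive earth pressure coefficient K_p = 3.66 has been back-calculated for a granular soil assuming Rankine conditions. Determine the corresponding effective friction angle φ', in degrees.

K_p = (1+sin φ)/(1−sin φ) ⇒ sin φ = (K_p − 1)/(K_p + 1) = 0.5708.
φ = arcsin(0.5708) = 34.81°.

34.8°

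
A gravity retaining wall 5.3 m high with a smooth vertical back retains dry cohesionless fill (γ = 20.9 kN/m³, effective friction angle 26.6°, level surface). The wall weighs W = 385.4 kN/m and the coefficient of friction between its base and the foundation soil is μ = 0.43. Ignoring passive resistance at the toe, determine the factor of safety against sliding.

1.48

K_a = tan²(45° − 26.6°/2) = 0.3814.
P_a = ½K_aγH² = 0.5×0.3814×20.9×5.3² = 112.0 kN/m, acting at H/3 = 1.767 m above the base.
FS_sliding = μW / P_a = 0.43×385.4 / 112.0 = 1.480.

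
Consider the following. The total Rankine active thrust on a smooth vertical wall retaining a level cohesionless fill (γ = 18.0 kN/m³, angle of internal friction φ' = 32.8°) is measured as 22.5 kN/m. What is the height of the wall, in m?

2.90 m

K_a = 0.2973. P_a = ½ K_a γ H² ⇒ H = √(2P_a/(K_a γ)).
H = √(2×22.5/(0.2973×18.0)) = 2.900 m.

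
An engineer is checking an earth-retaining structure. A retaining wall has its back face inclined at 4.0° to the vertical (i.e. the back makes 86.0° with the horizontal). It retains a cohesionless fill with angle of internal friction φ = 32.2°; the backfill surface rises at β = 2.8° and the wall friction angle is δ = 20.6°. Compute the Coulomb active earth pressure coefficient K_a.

0.313

K_a = sin²(α+φ) / [sin²α · sin(α−δ) · (1 + √{sin(φ+δ)sin(φ−β) / (sin(α−δ)sin(α+β))})²].
With α = 86.0°, φ = 32.2°, δ = 20.6°, β = 2.8°: K_a = 0.3131.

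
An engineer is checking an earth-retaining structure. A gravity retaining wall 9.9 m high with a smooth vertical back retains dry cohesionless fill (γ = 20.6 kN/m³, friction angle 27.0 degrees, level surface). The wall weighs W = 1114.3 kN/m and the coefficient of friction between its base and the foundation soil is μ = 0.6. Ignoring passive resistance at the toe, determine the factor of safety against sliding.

K_a = tan²(45° − 27.0°/2) = 0.3755.
P_a = ½K_aγH² = 0.5×0.3755×20.6×9.9² = 379.1 kN/m, acting at H/3 = 3.300 m above the base.
FS_sliding = μW / P_a = 0.6×1114.3 / 379.1 = 1.764.

1.76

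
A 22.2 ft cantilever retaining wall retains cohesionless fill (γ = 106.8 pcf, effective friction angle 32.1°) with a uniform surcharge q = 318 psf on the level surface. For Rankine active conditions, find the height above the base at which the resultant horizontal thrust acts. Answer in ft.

K_a = 0.3060.
Triangular part P₁ = ½K_aγH² = 8053 at H/3 = 7.400 ft; rectangular part P₂ = K_a q H = 2160 at H/2 = 11.10 ft.
ȳ = (P₁·7.400 + P₂·11.10)/(P₁+P₂) = 8.183 ft.

8.18 ft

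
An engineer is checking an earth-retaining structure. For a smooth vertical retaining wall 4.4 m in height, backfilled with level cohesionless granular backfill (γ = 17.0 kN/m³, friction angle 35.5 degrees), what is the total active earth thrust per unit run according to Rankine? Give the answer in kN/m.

K_a = tan²(45° − φ/2) = 0.2653.
P_a = ½ K_a γ H² = 0.5 × 0.2653 × 17.0 × 4.4² = 43.65 kN/m.

43.7 kN/m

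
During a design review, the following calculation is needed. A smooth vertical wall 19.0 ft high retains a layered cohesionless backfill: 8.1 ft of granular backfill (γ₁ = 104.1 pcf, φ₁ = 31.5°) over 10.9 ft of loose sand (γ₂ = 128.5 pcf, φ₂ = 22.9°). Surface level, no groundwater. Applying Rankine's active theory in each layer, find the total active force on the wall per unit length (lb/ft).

K_a1 = tan²(45°−31.5°/2) = 0.3136; K_a2 = tan²(45°−22.9°/2) = 0.4398.
Layer 1: σ at base = K_a1 γ₁ h₁ = 264.5 psf; P₁ = ½×264.5×8.1 = 1071.
Layer 2: σ_v at top = γ₁h₁ = 843.2; σ_h top = K_a2×843.2 = 370.8; σ_h base = K_a2×(843.2+128.5×10.9) = 986.8.
P₂ = ½(370.8+986.8)×10.9 = 7399. Total P_a = 1071+7399 = 8470 lb/ft.

8470 lb/ft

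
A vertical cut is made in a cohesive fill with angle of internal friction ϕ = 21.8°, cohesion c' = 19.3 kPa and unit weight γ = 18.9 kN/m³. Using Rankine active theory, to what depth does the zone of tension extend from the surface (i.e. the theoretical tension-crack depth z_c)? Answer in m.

K_a = tan²(45° − 21.8°/2) = 0.4584; √K_a = 0.6771.
The active pressure is zero where K_a γ z = 2c√K_a, so z_c = 2c/(γ√K_a) = 2×19.3/(18.9×0.6771) = 3.017 m.

3.02 m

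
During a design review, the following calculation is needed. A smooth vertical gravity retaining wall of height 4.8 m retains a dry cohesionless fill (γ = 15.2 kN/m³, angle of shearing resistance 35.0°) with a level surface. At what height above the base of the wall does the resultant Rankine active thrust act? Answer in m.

K_a = 0.2710.
The pressure distribution is triangular, so the resultant acts at H/3 above the base = 4.8/3 = 1.600 m.

1.60 m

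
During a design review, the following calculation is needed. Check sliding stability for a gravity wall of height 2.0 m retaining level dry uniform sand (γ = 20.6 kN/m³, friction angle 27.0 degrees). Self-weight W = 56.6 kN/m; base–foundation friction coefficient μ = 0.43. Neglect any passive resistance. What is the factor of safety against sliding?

K_a = tan²(45° − 27.0°/2) = 0.3755.
P_a = ½K_aγH² = 0.5×0.3755×20.6×2.0² = 15.47 kN/m, acting at H/3 = 0.6667 m above the base.
FS_sliding = μW / P_a = 0.43×56.6 / 15.47 = 1.573.

1.57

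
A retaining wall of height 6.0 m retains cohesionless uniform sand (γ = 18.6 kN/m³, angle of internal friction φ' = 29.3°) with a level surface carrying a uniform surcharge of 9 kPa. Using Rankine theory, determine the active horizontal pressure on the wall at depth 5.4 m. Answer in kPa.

37.5 kPa

K_a = (1 − sin φ)/(1 + sin φ) = 0.3428.
σ_v = γz + q = 18.6 × 5.4 + 9 = 109.4 kPa.
σ_h = K_a σ_v = 0.3428 × 109.4 = 37.52 kPa.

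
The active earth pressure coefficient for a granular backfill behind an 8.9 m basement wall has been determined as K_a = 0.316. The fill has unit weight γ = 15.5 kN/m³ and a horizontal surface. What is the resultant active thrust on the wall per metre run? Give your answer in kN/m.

P = ½ K_a γ H² = 0.5 × 0.316 × 15.5 × 8.9² = 194.0 kN/m.

194 kN/m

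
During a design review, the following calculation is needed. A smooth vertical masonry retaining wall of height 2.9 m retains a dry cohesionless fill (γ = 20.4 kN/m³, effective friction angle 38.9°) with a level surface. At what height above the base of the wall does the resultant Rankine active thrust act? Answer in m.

0.967 m

K_a = 0.2285.
The pressure distribution is triangular, so the resultant acts at H/3 above the base = 2.9/3 = 0.9667 m.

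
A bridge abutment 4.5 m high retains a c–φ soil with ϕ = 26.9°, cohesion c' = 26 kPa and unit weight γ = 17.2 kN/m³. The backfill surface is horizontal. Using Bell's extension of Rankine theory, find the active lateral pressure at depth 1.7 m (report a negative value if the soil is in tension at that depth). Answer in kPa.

-20.9 kPa

K_a = (1 − sin φ)/(1 + sin φ) = 0.3770.
σ_a = K_a γ z − 2c√K_a = 0.3770×17.2×1.7 − 2×26×0.6140 = -20.90 kPa.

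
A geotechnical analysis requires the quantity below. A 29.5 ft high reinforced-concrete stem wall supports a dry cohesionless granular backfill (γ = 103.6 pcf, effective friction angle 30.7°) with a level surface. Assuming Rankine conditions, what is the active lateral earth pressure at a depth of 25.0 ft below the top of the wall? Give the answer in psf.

K_a = (1 − sin φ)/(1 + sin φ) = 0.3240.
σ_h = K_a γ z = 0.3240 × 103.6 × 25.0 = 839.2 psf.

839 psf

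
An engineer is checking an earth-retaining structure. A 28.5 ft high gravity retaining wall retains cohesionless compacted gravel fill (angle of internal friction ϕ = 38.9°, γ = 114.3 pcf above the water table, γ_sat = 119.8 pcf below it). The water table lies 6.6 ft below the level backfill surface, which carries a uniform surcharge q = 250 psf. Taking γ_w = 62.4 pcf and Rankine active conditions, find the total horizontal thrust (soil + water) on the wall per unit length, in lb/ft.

24100 lb/ft

K_a = tan²(45° − φ/2) = 0.2285.
γ' = 119.8 − 62.4 = 57.40 pcf. h₂ = H − d_w = 21.9 ft.
σ'_h: at surface K_a·q = 57.13; at WT K_a(q+γd_w) = 229.5; at base K_a(q+γd_w+γ'h₂) = 516.8 psf.
P₁ = ½(57.13+229.5)×6.6 = 946.0; P₂ = ½(229.5+516.8)×21.9 = 8172; P_w = ½γ_w h₂² = 14960.
Total = 946.0+8172+14960 = 24080 lb/ft.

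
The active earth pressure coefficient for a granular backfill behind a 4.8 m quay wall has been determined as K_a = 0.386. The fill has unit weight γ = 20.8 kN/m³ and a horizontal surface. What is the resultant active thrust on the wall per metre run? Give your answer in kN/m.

P = ½ K_a γ H² = 0.5 × 0.386 × 20.8 × 4.8² = 92.49 kN/m.

92.5 kN/m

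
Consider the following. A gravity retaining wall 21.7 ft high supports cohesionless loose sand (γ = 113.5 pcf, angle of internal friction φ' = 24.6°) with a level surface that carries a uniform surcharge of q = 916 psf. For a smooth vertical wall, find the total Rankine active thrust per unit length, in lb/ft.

19200 lb/ft

K_a = tan²(45° − φ/2) = 0.4121.
Soil triangle: ½ K_a γ H² = 0.5×0.4121×113.5×21.7² = 11010 lb/ft.
Surcharge rectangle: K_a q H = 0.4121×916×21.7 = 8192 lb/ft.
Total = 11010 + 8192 = 19210 lb/ft.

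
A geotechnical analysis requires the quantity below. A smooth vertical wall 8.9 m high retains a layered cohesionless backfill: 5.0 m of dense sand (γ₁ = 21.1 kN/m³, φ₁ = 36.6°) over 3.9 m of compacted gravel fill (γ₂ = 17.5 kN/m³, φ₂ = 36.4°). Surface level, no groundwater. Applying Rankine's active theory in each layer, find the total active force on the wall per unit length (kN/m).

K_a1 = tan²(45°−36.6°/2) = 0.2530; K_a2 = tan²(45°−36.4°/2) = 0.2552.
Layer 1: σ at base = K_a1 γ₁ h₁ = 26.69 kPa; P₁ = ½×26.69×5.0 = 66.72.
Layer 2: σ_v at top = γ₁h₁ = 105.5; σ_h top = K_a2×105.5 = 26.92; σ_h base = K_a2×(105.5+17.5×3.9) = 44.33.
P₂ = ½(26.92+44.33)×3.9 = 138.9. Total P_a = 66.72+138.9 = 205.7 kN/m.

206 kN/m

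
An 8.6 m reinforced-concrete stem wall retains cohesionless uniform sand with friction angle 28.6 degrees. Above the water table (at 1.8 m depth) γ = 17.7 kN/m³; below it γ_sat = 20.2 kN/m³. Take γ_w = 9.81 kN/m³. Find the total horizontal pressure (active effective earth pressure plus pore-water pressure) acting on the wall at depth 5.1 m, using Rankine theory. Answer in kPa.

K_a = (1 − sin φ)/(1 + sin φ) = 0.3525.
γ' = 20.2 − 9.81 = 10.39 kN/m³.
Effective vertical stress at 5.1 m: σ'_v = 17.7×1.8 + 10.39×3.30 = 66.15 kPa.
σ'_h = K_a σ'_v = 0.3525 × 66.15 = 23.32 kPa; u = γ_w × 3.30 = 32.37 kPa.
Total σ_h = 23.32 + 32.37 = 55.69 kPa.

55.7 kPa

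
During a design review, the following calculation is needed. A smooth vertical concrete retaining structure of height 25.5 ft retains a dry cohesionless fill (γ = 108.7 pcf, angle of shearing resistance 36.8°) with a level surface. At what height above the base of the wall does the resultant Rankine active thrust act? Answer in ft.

8.50 ft

K_a = 0.2508.
The pressure distribution is triangular, so the resultant acts at H/3 above the base = 25.5/3 = 8.500 ft.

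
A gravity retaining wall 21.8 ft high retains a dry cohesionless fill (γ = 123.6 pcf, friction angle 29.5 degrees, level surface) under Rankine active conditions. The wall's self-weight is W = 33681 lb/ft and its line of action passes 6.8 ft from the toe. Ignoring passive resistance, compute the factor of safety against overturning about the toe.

3.16

K_a = tan²(45° − 29.5°/2) = 0.3401.
P_a = ½K_aγH² = 0.5×0.3401×123.6×21.8² = 9989 lb/ft, acting at H/3 = 7.267 ft above the base.
Overturning moment M_o = P_a × H/3 = 9989 × 7.267 = 72580.
Resisting moment M_r = W × 6.8 = 33681 × 6.8 = 229000.
FS_overturning = M_r/M_o = 229000/72580 = 3.155.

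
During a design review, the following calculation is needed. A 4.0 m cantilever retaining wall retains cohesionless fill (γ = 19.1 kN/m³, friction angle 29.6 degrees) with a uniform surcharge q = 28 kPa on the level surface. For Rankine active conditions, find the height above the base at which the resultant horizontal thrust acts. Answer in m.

K_a = 0.3387.
Triangular part P₁ = ½K_aγH² = 51.76 at H/3 = 1.333 m; rectangular part P₂ = K_a q H = 37.94 at H/2 = 2.000 m.
ȳ = (P₁·1.333 + P₂·2.000)/(P₁+P₂) = 1.615 m.

1.62 m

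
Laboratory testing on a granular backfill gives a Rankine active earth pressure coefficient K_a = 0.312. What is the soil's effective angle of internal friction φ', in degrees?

31.6°

K_a = tan²(45° − φ/2) ⇒ 45° − φ/2 = arctan(√0.312) = 29.19°.
φ = 2(45° − 29.19°) = 31.63°.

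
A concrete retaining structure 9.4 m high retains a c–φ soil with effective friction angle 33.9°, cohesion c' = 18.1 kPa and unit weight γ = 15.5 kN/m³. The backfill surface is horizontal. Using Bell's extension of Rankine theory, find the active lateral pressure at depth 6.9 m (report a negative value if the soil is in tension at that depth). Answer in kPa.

K_a = (1 − sin φ)/(1 + sin φ) = 0.2839.
σ_a = K_a γ z − 2c√K_a = 0.2839×15.5×6.9 − 2×18.1×0.5328 = 11.08 kPa.

11.1 kPa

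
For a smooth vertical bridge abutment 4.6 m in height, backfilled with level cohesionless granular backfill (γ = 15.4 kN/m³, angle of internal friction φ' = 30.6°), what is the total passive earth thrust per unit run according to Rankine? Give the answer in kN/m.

501 kN/m

K_p = tan²(45° + φ/2) = 3.074.
P_p = ½ K_p γ H² = 0.5 × 3.074 × 15.4 × 4.6² = 500.8 kN/m.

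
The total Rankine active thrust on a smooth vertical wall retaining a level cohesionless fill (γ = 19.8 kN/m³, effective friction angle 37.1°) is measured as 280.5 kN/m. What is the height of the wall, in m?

K_a = 0.2475. P_a = ½ K_a γ H² ⇒ H = √(2P_a/(K_a γ)).
H = √(2×280.5/(0.2475×19.8)) = 10.70 m.

10.7 m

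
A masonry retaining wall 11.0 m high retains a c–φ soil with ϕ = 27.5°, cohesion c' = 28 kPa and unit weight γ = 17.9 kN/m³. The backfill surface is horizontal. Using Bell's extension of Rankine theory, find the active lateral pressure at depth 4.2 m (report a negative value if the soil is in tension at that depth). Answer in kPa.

-6.30 kPa

K_a = (1 − sin φ)/(1 + sin φ) = 0.3682.
σ_a = K_a γ z − 2c√K_a = 0.3682×17.9×4.2 − 2×28×0.6068 = -6.299 kPa.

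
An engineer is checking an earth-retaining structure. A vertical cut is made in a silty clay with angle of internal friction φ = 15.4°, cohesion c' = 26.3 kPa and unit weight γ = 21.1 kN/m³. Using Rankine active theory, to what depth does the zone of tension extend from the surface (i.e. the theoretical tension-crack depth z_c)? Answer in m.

K_a = tan²(45° − 15.4°/2) = 0.5803; √K_a = 0.7618.
The active pressure is zero where K_a γ z = 2c√K_a, so z_c = 2c/(γ√K_a) = 2×26.3/(21.1×0.7618) = 3.272 m.

3.27 m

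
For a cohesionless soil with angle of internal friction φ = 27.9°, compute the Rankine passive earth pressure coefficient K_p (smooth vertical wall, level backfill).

2.76

K_p = (1 + sin φ)/(1 − sin φ) = tan²(45° + 27.9°/2) = 2.759.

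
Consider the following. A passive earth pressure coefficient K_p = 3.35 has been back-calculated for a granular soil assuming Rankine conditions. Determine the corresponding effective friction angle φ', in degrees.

32.7°

K_p = (1+sin φ)/(1−sin φ) ⇒ sin φ = (K_p − 1)/(K_p + 1) = 0.5402.
φ = arcsin(0.5402) = 32.70°.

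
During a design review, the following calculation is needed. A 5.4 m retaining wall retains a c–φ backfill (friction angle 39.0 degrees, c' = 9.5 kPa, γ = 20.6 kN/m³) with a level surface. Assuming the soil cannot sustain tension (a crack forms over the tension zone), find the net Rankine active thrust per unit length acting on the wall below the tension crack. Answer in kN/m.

K_a = 0.2275; √K_a = 0.4770.
Tension-crack depth z_c = 2c/(γ√K_a) = 2×9.5/(20.6×0.4770) = 1.934 m.
σ_a at base = K_a γ H − 2c√K_a = 0.2275×20.6×5.4 − 2×9.5×0.4770 = 16.25 kPa.
P_a = ½ × 16.25 × (H − z_c) = 0.5×16.25×3.466 = 28.16 kN/m.

28.2 kN/m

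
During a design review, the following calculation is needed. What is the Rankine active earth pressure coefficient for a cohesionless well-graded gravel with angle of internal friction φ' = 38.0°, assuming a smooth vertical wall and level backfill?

K_a = tan²(45° − φ/2) = tan²(26.00°) = 0.2379.

0.238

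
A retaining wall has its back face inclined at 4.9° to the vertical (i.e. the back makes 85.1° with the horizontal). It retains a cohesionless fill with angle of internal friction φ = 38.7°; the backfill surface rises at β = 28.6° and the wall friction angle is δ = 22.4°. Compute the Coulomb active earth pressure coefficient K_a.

0.380

K_a = sin²(α+φ) / [sin²α · sin(α−δ) · (1 + √{sin(φ+δ)sin(φ−β) / (sin(α−δ)sin(α+β))})²].
With α = 85.1°, φ = 38.7°, δ = 22.4°, β = 28.6°: K_a = 0.3805.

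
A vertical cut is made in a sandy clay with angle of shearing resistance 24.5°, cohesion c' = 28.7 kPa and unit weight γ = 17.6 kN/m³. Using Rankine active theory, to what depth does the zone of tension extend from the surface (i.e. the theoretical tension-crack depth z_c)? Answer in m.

5.07 m

K_a = tan²(45° − 24.5°/2) = 0.4137; √K_a = 0.6432.
The active pressure is zero where K_a γ z = 2c√K_a, so z_c = 2c/(γ√K_a) = 2×28.7/(17.6×0.6432) = 5.070 m.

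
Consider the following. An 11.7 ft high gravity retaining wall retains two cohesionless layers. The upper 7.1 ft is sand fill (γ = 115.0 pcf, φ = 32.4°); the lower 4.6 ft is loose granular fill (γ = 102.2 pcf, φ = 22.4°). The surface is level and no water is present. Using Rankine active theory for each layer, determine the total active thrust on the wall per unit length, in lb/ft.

3040 lb/ft

K_a1 = tan²(45°−32.4°/2) = 0.3022; K_a2 = tan²(45°−22.4°/2) = 0.4482.
Layer 1: σ at base = K_a1 γ₁ h₁ = 246.8 psf; P₁ = ½×246.8×7.1 = 876.0.
Layer 2: σ_v at top = γ₁h₁ = 816.5; σ_h top = K_a2×816.5 = 365.9; σ_h base = K_a2×(816.5+102.2×4.6) = 576.6.
P₂ = ½(365.9+576.6)×4.6 = 2168. Total P_a = 876.0+2168 = 3044 lb/ft.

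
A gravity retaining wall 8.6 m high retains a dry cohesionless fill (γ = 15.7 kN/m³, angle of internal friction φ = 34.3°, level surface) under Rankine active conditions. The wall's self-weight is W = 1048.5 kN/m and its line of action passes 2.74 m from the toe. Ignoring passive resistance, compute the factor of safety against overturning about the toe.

6.18

K_a = tan²(45° − 34.3°/2) = 0.2792.
P_a = ½K_aγH² = 0.5×0.2792×15.7×8.6² = 162.1 kN/m, acting at H/3 = 2.867 m above the base.
Overturning moment M_o = P_a × H/3 = 162.1 × 2.867 = 464.6.
Resisting moment M_r = W × 2.74 = 1048.5 × 2.74 = 2873.
FS_overturning = M_r/M_o = 2873/464.6 = 6.183.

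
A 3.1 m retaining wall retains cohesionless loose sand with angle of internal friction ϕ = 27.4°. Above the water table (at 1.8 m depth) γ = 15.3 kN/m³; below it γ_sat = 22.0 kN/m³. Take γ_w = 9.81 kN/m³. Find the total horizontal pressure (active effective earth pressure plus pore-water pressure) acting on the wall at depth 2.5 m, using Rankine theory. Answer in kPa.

K_a = (1 − sin φ)/(1 + sin φ) = 0.3697.
γ' = 22.0 − 9.81 = 12.19 kN/m³.
Effective vertical stress at 2.5 m: σ'_v = 15.3×1.8 + 12.19×0.700 = 36.07 kPa.
σ'_h = K_a σ'_v = 0.3697 × 36.07 = 13.34 kPa; u = γ_w × 0.700 = 6.867 kPa.
Total σ_h = 13.34 + 6.867 = 20.20 kPa.

20.2 kPa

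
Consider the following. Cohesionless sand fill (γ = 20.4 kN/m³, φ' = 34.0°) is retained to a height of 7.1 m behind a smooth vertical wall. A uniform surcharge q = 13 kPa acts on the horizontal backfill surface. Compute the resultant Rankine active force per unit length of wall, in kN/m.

171 kN/m

K_a = tan²(45° − φ/2) = 0.2827.
Soil triangle: ½ K_a γ H² = 0.5×0.2827×20.4×7.1² = 145.4 kN/m.
Surcharge rectangle: K_a q H = 0.2827×13×7.1 = 26.09 kN/m.
Total = 145.4 + 26.09 = 171.5 kN/m.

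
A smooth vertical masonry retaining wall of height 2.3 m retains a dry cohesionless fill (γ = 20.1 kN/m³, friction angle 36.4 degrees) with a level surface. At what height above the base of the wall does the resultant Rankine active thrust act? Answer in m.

K_a = 0.2552.
The pressure distribution is triangular, so the resultant acts at H/3 above the base = 2.3/3 = 0.7667 m.

0.767 m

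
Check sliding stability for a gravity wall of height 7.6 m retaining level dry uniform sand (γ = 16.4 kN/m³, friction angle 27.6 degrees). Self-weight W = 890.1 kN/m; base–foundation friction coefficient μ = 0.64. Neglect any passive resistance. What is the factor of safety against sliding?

K_a = tan²(45° − 27.6°/2) = 0.3668.
P_a = ½K_aγH² = 0.5×0.3668×16.4×7.6² = 173.7 kN/m, acting at H/3 = 2.533 m above the base.
FS_sliding = μW / P_a = 0.64×890.1 / 173.7 = 3.279.

3.28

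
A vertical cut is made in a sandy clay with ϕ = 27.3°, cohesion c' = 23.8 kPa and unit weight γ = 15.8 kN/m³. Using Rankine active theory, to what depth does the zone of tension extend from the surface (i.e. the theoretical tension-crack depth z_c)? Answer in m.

K_a = tan²(45° − 27.3°/2) = 0.3711; √K_a = 0.6092.
The active pressure is zero where K_a γ z = 2c√K_a, so z_c = 2c/(γ√K_a) = 2×23.8/(15.8×0.6092) = 4.945 m.

4.95 m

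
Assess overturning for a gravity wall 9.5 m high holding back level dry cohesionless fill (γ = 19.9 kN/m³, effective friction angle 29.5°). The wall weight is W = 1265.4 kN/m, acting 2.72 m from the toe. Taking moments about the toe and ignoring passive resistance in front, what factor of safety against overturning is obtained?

K_a = tan²(45° − 29.5°/2) = 0.3401.
P_a = ½K_aγH² = 0.5×0.3401×19.9×9.5² = 305.4 kN/m, acting at H/3 = 3.167 m above the base.
Overturning moment M_o = P_a × H/3 = 305.4 × 3.167 = 967.1.
Resisting moment M_r = W × 2.72 = 1265.4 × 2.72 = 3442.
FS_overturning = M_r/M_o = 3442/967.1 = 3.559.

3.56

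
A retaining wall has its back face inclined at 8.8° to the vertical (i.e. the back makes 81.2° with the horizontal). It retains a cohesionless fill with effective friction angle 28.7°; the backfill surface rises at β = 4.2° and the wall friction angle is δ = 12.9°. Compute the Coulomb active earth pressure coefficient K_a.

0.408

K_a = sin²(α+φ) / [sin²α · sin(α−δ) · (1 + √{sin(φ+δ)sin(φ−β) / (sin(α−δ)sin(α+β))})²].
With α = 81.2°, φ = 28.7°, δ = 12.9°, β = 4.2°: K_a = 0.4081.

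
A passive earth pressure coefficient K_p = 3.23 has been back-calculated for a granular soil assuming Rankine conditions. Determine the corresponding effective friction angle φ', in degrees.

31.8°

K_p = (1+sin φ)/(1−sin φ) ⇒ sin φ = (K_p − 1)/(K_p + 1) = 0.5272.
φ = arcsin(0.5272) = 31.82°.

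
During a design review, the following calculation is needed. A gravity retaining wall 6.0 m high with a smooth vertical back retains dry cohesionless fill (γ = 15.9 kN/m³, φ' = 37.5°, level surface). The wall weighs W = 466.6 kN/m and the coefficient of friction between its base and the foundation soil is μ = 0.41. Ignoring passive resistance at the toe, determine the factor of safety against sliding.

K_a = tan²(45° − 37.5°/2) = 0.2432.
P_a = ½K_aγH² = 0.5×0.2432×15.9×6.0² = 69.60 kN/m, acting at H/3 = 2.000 m above the base.
FS_sliding = μW / P_a = 0.41×466.6 / 69.60 = 2.749.

2.75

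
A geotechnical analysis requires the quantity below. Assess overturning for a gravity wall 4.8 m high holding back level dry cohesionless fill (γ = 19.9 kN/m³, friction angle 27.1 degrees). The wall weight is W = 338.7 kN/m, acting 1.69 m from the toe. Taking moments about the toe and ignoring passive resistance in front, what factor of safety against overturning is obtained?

4.17

K_a = tan²(45° − 27.1°/2) = 0.3741.
P_a = ½K_aγH² = 0.5×0.3741×19.9×4.8² = 85.75 kN/m, acting at H/3 = 1.600 m above the base.
Overturning moment M_o = P_a × H/3 = 85.75 × 1.600 = 137.2.
Resisting moment M_r = W × 1.69 = 338.7 × 1.69 = 572.4.
FS_overturning = M_r/M_o = 572.4/137.2 = 4.172.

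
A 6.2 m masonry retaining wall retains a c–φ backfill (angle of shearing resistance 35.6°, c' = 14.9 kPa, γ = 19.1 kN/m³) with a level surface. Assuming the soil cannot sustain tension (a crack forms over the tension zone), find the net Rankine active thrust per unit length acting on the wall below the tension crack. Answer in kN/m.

25.3 kN/m

K_a = 0.2641; √K_a = 0.5139.
Tension-crack depth z_c = 2c/(γ√K_a) = 2×14.9/(19.1×0.5139) = 3.036 m.
σ_a at base = K_a γ H − 2c√K_a = 0.2641×19.1×6.2 − 2×14.9×0.5139 = 15.96 kPa.
P_a = ½ × 15.96 × (H − z_c) = 0.5×15.96×3.164 = 25.25 kN/m.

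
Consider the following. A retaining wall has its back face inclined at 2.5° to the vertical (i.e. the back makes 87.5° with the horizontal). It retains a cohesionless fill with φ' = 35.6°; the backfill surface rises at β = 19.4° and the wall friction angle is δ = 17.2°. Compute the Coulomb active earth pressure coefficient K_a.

K_a = sin²(α+φ) / [sin²α · sin(α−δ) · (1 + √{sin(φ+δ)sin(φ−β) / (sin(α−δ)sin(α+β))})²].
With α = 87.5°, φ = 35.6°, δ = 17.2°, β = 19.4°: K_a = 0.3334.

0.333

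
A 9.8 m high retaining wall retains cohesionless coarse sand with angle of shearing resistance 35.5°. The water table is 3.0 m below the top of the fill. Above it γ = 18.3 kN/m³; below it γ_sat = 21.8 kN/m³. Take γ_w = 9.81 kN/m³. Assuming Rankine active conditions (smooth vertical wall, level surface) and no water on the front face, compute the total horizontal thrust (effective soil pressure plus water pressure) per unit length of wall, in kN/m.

K_a = tan²(45° − φ/2) = 0.2653.
γ' = 21.8 − 9.81 = 11.99 kN/m³. Depth below WT = 6.8 m.
σ'_h at WT = K_a γ d_w = 14.56 kPa; at base = 14.56 + K_a γ' × 6.8 = 36.19 kPa.
P₁ (0–3.0 m) = ½×14.56×3.0 = 21.84. P₂ (3.0–9.8 m) = ½(14.56+36.19)×6.8 = 172.6.
P_w = ½ γ_w h₂² = 0.5×9.81×6.8² = 226.8. Total = 21.84+172.6+226.8 = 421.2 kN/m.

421 kN/m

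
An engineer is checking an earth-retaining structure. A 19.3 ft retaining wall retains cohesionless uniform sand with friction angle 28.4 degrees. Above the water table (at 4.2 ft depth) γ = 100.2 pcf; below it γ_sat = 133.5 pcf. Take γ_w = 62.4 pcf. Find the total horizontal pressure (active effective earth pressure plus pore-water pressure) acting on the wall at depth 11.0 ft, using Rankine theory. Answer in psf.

746 psf

K_a = (1 − sin φ)/(1 + sin φ) = 0.3554.
γ' = 133.5 − 62.4 = 71.10 pcf.
Effective vertical stress at 11.0 ft: σ'_v = 100.2×4.2 + 71.10×6.80 = 904.3 psf.
σ'_h = K_a σ'_v = 0.3554 × 904.3 = 321.4 psf; u = γ_w × 6.80 = 424.3 psf.
Total σ_h = 321.4 + 424.3 = 745.7 psf.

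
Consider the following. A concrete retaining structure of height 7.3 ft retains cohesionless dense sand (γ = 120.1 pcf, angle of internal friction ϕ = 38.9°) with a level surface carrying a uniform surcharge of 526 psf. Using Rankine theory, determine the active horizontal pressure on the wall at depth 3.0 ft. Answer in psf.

203 psf

K_a = (1 − sin φ)/(1 + sin φ) = 0.2285.
σ_v = γz + q = 120.1 × 3.0 + 526 = 886.3 psf.
σ_h = K_a σ_v = 0.2285 × 886.3 = 202.5 psf.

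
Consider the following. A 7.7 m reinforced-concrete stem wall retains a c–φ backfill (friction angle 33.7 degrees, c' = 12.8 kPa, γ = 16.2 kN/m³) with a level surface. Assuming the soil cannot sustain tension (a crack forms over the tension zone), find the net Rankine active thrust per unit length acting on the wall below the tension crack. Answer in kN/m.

K_a = 0.2863; √K_a = 0.5351.
Tension-crack depth z_c = 2c/(γ√K_a) = 2×12.8/(16.2×0.5351) = 2.953 m.
σ_a at base = K_a γ H − 2c√K_a = 0.2863×16.2×7.7 − 2×12.8×0.5351 = 22.02 kPa.
P_a = ½ × 22.02 × (H − z_c) = 0.5×22.02×4.747 = 52.25 kN/m.

52.3 kN/m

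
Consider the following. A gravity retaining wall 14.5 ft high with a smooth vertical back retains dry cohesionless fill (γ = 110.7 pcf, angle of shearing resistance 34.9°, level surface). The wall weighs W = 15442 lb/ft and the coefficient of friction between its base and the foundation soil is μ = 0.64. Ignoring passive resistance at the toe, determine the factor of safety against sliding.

3.12

K_a = tan²(45° − 34.9°/2) = 0.2721.
P_a = ½K_aγH² = 0.5×0.2721×110.7×14.5² = 3167 lb/ft, acting at H/3 = 4.833 ft above the base.
FS_sliding = μW / P_a = 0.64×15442 / 3167 = 3.121.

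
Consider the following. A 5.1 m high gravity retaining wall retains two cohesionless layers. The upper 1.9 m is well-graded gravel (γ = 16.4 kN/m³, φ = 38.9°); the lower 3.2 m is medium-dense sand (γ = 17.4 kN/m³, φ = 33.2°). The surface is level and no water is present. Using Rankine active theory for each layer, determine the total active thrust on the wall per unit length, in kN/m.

K_a1 = tan²(45°−38.9°/2) = 0.2285; K_a2 = tan²(45°−33.2°/2) = 0.2924.
Layer 1: σ at base = K_a1 γ₁ h₁ = 7.121 kPa; P₁ = ½×7.121×1.9 = 6.765.
Layer 2: σ_v at top = γ₁h₁ = 31.16; σ_h top = K_a2×31.16 = 9.110; σ_h base = K_a2×(31.16+17.4×3.2) = 25.39.
P₂ = ½(9.110+25.39)×3.2 = 55.20. Total P_a = 6.765+55.20 = 61.96 kN/m.

62.0 kN/m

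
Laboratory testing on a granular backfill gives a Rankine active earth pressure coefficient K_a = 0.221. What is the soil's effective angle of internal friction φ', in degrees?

K_a = tan²(45° − φ/2) ⇒ 45° − φ/2 = arctan(√0.221) = 25.18°.
φ = 2(45° − 25.18°) = 39.64°.

39.6°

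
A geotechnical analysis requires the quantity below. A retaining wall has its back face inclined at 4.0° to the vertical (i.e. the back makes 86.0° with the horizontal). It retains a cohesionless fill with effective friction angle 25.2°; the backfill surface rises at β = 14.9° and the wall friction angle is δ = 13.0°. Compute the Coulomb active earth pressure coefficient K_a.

K_a = sin²(α+φ) / [sin²α · sin(α−δ) · (1 + √{sin(φ+δ)sin(φ−β) / (sin(α−δ)sin(α+β))})²].
With α = 86.0°, φ = 25.2°, δ = 13.0°, β = 14.9°: K_a = 0.5063.

0.506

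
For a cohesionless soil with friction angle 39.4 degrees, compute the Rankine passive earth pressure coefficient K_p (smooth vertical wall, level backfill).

4.48

K_p = (1 + sin φ)/(1 − sin φ) = tan²(45° + 39.4°/2) = 4.475.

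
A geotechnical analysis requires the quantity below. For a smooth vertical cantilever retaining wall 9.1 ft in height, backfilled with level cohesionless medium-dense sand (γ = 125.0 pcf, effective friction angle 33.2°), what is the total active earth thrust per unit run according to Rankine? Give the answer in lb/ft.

1510 lb/ft

K_a = tan²(45° − φ/2) = 0.2924.
P_a = ½ K_a γ H² = 0.5 × 0.2924 × 125.0 × 9.1² = 1513 lb/ft.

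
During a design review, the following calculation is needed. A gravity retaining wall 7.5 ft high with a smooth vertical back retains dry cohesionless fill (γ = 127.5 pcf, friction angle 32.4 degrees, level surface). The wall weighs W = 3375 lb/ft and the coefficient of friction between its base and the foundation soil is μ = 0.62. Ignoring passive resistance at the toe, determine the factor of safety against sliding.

1.93

K_a = tan²(45° − 32.4°/2) = 0.3022.
P_a = ½K_aγH² = 0.5×0.3022×127.5×7.5² = 1084 lb/ft, acting at H/3 = 2.500 ft above the base.
FS_sliding = μW / P_a = 0.62×3375 / 1084 = 1.931.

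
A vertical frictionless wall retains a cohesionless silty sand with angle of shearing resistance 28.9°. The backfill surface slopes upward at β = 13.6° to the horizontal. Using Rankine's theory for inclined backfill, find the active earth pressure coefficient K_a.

K_a = cos β · (cos β − √(cos²β − cos²φ)) / (cos β + √(cos²β − cos²φ)).
cos β = 0.9720, cos φ = 0.8755, √(cos²β − cos²φ) = 0.4222.
K_a = 0.9720 × (0.9720 − 0.4222)/(0.9720 + 0.4222) = 0.3833.

0.383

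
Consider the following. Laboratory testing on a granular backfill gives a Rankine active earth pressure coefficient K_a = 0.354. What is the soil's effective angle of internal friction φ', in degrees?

K_a = tan²(45° − φ/2) ⇒ 45° − φ/2 = arctan(√0.354) = 30.75°.
φ = 2(45° − 30.75°) = 28.50°.

28.5°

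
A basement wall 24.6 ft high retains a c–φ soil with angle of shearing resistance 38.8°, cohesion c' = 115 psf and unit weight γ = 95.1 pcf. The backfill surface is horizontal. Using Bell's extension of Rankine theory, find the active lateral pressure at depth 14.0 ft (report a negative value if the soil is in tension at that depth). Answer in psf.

K_a = (1 − sin φ)/(1 + sin φ) = 0.2296.
σ_a = K_a γ z − 2c√K_a = 0.2296×95.1×14.0 − 2×115×0.4791 = 195.4 psf.

195 psf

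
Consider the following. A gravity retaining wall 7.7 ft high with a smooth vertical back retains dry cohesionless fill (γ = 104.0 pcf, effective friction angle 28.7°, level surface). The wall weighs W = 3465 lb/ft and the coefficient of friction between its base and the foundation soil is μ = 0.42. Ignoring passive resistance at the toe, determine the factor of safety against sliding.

1.34

K_a = tan²(45° − 28.7°/2) = 0.3511.
P_a = ½K_aγH² = 0.5×0.3511×104.0×7.7² = 1083 lb/ft, acting at H/3 = 2.567 ft above the base.
FS_sliding = μW / P_a = 0.42×3465 / 1083 = 1.344.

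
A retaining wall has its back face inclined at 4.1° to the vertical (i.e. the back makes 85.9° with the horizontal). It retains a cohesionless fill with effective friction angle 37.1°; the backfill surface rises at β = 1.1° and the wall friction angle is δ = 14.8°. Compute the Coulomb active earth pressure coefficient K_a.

0.259

K_a = sin²(α+φ) / [sin²α · sin(α−δ) · (1 + √{sin(φ+δ)sin(φ−β) / (sin(α−δ)sin(α+β))})²].
With α = 85.9°, φ = 37.1°, δ = 14.8°, β = 1.1°: K_a = 0.2587.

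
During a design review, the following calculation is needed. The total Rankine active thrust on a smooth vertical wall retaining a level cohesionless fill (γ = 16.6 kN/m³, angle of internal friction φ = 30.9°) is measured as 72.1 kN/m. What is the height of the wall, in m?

5.20 m

K_a = 0.3214. P_a = ½ K_a γ H² ⇒ H = √(2P_a/(K_a γ)).
H = √(2×72.1/(0.3214×16.6)) = 5.199 m.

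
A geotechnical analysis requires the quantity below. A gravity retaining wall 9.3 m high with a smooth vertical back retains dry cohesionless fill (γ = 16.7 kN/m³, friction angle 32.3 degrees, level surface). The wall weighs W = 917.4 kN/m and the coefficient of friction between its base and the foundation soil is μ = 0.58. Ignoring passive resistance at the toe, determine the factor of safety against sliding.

2.43

K_a = tan²(45° − 32.3°/2) = 0.3035.
P_a = ½K_aγH² = 0.5×0.3035×16.7×9.3² = 219.2 kN/m, acting at H/3 = 3.100 m above the base.
FS_sliding = μW / P_a = 0.58×917.4 / 219.2 = 2.428.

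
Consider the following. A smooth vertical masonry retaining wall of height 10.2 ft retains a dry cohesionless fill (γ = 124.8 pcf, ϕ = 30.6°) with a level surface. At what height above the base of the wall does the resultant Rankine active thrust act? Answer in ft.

K_a = 0.3253.
The pressure distribution is triangular, so the resultant acts at H/3 above the base = 10.2/3 = 3.400 ft.

3.40 ft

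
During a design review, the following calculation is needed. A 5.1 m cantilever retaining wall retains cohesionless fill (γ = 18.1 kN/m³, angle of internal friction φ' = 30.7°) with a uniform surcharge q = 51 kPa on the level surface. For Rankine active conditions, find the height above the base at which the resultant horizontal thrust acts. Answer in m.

2.15 m

K_a = 0.3240.
Triangular part P₁ = ½K_aγH² = 76.27 at H/3 = 1.700 m; rectangular part P₂ = K_a q H = 84.28 at H/2 = 2.550 m.
ȳ = (P₁·1.700 + P₂·2.550)/(P₁+P₂) = 2.146 m.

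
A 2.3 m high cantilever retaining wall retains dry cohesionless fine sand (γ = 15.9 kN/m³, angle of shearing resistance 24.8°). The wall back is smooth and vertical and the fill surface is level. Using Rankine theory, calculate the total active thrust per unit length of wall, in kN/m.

17.2 kN/m

K_a = tan²(45° − φ/2) = 0.4090.
P_a = ½ K_a γ H² = 0.5 × 0.4090 × 15.9 × 2.3² = 17.20 kN/m.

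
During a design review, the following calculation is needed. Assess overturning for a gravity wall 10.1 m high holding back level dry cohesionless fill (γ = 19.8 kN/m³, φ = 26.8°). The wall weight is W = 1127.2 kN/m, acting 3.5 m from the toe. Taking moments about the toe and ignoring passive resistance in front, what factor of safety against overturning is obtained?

3.07

K_a = tan²(45° − 26.8°/2) = 0.3785.
P_a = ½K_aγH² = 0.5×0.3785×19.8×10.1² = 382.2 kN/m, acting at H/3 = 3.367 m above the base.
Overturning moment M_o = P_a × H/3 = 382.2 × 3.367 = 1287.
Resisting moment M_r = W × 3.5 = 1127.2 × 3.5 = 3945.
FS_overturning = M_r/M_o = 3945/1287 = 3.066.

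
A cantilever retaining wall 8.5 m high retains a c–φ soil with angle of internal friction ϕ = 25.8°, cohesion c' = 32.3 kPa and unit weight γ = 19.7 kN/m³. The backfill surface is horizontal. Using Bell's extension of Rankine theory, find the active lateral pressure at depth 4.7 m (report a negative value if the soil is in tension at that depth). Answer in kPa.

-4.09 kPa

K_a = (1 − sin φ)/(1 + sin φ) = 0.3935.
σ_a = K_a γ z − 2c√K_a = 0.3935×19.7×4.7 − 2×32.3×0.6273 = -4.089 kPa.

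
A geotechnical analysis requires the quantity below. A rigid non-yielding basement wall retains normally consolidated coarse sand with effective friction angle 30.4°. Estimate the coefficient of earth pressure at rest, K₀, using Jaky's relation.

K₀ = 1 − sin φ' = 1 − sin 30.4° = 0.4940.

0.494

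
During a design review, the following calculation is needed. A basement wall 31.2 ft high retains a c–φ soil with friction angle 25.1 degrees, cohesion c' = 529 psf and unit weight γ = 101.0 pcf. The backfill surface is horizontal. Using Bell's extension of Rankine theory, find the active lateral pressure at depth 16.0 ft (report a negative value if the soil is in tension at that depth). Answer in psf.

K_a = (1 − sin φ)/(1 + sin φ) = 0.4043.
σ_a = K_a γ z − 2c√K_a = 0.4043×101.0×16.0 − 2×529×0.6358 = -19.38 psf.

-19.4 psf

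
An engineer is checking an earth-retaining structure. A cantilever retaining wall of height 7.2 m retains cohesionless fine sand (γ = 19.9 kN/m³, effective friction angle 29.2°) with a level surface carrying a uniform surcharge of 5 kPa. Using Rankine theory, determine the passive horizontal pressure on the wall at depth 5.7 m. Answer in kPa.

K_p = (1 + sin φ)/(1 − sin φ) = 2.905.
σ_v = γz + q = 19.9 × 5.7 + 5 = 118.4 kPa.
σ_h = K_p σ_v = 2.905 × 118.4 = 344.1 kPa.

344 kPa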